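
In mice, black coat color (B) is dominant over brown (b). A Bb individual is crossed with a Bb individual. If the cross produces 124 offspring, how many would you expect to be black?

Punnett square for Bb × Bb:
Offspring genotypes: 1 BB, 2 Bb, 1 bb
black: 3, brown: 1
black: 3 out of 4 → fraction 3/4
Expected count = 3/4 × 124 = 93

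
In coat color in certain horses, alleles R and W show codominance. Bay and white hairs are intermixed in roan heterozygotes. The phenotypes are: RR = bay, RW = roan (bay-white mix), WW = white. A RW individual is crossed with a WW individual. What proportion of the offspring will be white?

Punnett square for RW × WW:
Offspring genotypes: 2 RW, 2 WW
Phenotype counts: 2 roan (bay-white mix), 2 white
white: 2 out of 4
Probability: 2/4 = 1/2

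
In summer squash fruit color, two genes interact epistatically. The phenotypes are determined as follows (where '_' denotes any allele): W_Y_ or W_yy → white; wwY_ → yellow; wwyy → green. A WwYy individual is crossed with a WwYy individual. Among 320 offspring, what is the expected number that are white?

Cross: WwYy × WwYy — consider each gene separately:
W gene: Ww × Ww → 1 WW, 2 Ww, 1 ww → 3 W_ : 1 ww (out of 4)
Y gene: Yy × Yy → 1 YY, 2 Yy, 1 yy → 3 Y_ : 1 yy (out of 4)
Genotype classes (out of 4 × 4 = 16): W_Y_ = 3×3 = 9; W_yy = 3×1 = 3; wwY_ = 1×3 = 3; wwyy = 1×1 = 1
Apply the phenotype rules: W_Y_ (9) + W_yy (3) → white; wwY_ (3) → yellow; wwyy (1) → green
Phenotype counts (out of 16): 12 white, 3 yellow, 1 green
white: 12 out of 16 → fraction 3/4
Expected count = 3/4 × 320 = 240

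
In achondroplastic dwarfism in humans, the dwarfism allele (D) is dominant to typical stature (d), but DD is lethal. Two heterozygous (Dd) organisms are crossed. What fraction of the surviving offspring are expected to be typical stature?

Cross: Dd × Dd
Punnett square offspring (before lethality): 1 DD, 2 Dd, 1 dd
The DD genotype is lethal (embryos die); surviving offspring: 2 Dd, 1 dd
typical stature: 1 out of 3
Probability: 1/3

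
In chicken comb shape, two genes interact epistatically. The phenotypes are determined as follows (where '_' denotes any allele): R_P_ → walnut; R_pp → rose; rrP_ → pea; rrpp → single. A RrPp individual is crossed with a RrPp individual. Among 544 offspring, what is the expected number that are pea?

Cross: RrPp × RrPp — consider each gene separately:
R gene: Rr × Rr → 1 RR, 2 Rr, 1 rr → 3 R_ : 1 rr (out of 4)
P gene: Pp × Pp → 1 PP, 2 Pp, 1 pp → 3 P_ : 1 pp (out of 4)
Genotype classes (out of 4 × 4 = 16): R_P_ = 3×3 = 9; R_pp = 3×1 = 3; rrP_ = 1×3 = 3; rrpp = 1×1 = 1
Apply the phenotype rules: R_P_ (9) → walnut; R_pp (3) → rose; rrP_ (3) → pea; rrpp (1) → single
Phenotype counts (out of 16): 9 walnut, 3 rose, 3 pea, 1 single
pea: 3 out of 16 → fraction 3/16
Expected count = 3/16 × 544 = 102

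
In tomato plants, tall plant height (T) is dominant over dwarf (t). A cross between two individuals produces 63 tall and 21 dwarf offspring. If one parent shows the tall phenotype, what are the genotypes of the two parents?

Observed offspring: 63 tall, 21 dwarf
The observed ratio simplifies to 3:1. Dwarf (tt) offspring appear, so each parent must contribute one t allele. The parent stated to show tall carries T, so it is Tt. The other parent is then either Tt or tt: Tt × tt would give a 1:1 split, whereas Tt × Tt gives 3:1 — matching the data. So both parents are heterozygous (Tt × Tt).
Parent genotypes: Tt × Tt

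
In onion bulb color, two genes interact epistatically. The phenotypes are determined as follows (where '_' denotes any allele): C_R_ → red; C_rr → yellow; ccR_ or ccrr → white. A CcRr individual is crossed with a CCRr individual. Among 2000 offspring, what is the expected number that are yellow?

Cross: CcRr × CCRr — consider each gene separately:
C gene: Cc × CC → 2 CC, 2 Cc → 4 C_ (out of 4)
R gene: Rr × Rr → 1 RR, 2 Rr, 1 rr → 3 R_ : 1 rr (out of 4)
Genotype classes (out of 4 × 4 = 16): C_R_ = 4×3 = 12; C_rr = 4×1 = 4
Apply the phenotype rules: C_R_ (12) → red; C_rr (4) → yellow
Phenotype counts (out of 16): 12 red, 4 yellow
yellow: 4 out of 16 → fraction 1/4
Expected count = 1/4 × 2000 = 500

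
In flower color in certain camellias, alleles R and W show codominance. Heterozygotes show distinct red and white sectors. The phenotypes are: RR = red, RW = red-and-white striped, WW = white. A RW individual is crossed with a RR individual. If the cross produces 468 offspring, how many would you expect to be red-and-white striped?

Punnett square for RW × RR:
Offspring genotypes: 2 RR, 2 RW
Phenotype counts: 2 red, 2 red-and-white striped
red-and-white striped: 2 out of 4 → fraction 1/2
Expected count = 1/2 × 468 = 234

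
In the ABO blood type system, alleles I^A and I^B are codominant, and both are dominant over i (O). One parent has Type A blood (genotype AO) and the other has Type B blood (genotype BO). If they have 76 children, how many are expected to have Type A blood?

Cross: AO × BO
Possible offspring genotypes: 1 AB, 1 AO, 1 BO, 1 OO
Blood type counts: 1 Type AB, 1 Type A, 1 Type B, 1 Type O
Probability of Type A: 1/4
Expected count = 1/4 × 76 = 19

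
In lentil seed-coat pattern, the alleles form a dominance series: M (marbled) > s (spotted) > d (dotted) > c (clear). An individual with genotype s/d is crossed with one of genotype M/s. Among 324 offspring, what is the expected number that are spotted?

Cross: s/d × M/s
Allele dominance: M > s > d > c
Offspring genotypes: 1 M/s, 1 s/s, 1 M/d, 1 s/d
Phenotype counts: 2 marbled, 2 spotted
spotted: 2 out of 4 → fraction 1/2
Expected count = 1/2 × 324 = 162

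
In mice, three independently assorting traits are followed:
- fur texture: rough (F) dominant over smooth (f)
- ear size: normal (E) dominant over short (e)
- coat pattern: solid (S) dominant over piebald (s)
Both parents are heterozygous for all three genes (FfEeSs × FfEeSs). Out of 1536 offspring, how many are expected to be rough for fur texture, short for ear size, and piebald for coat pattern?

Trihybrid cross: FfEeSs × FfEeSs
Each trait segregates independently with a 3:1 phenotypic ratio, so each gene contributes 3/4 (dominant) or 1/4 (recessive).
Target: rough (fur texture), short (ear size), piebald (coat pattern)
Probability = product of independent per-trait probabilities
= 3/4 × 1/4 × 1/4 = 3/64
Expected count = 3/64 × 1536 = 72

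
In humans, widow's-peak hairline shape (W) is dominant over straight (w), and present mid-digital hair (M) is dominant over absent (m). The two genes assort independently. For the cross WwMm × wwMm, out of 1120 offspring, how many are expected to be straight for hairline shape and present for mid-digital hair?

Dihybrid cross WwMm × wwMm — consider each gene separately:
hairline shape: Ww × ww → 2 Ww, 2 ww → 2 W_ : 2 ww (out of 4)
mid-digital hair: Mm × Mm → 1 MM, 2 Mm, 1 mm → 3 M_ : 1 mm (out of 4)
Looking for: straight (ww) and present (M_)
P(straight) = 2/4, P(present) = 3/4
P(both) = 2/4 × 3/4 = 6/16 = 3/8
Expected count = 3/8 × 1120 = 420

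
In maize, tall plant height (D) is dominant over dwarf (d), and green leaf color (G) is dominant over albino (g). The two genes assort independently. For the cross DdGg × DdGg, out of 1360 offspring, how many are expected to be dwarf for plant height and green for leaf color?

Dihybrid cross DdGg × DdGg — consider each gene separately:
plant height: Dd × Dd → 1 DD, 2 Dd, 1 dd → 3 D_ : 1 dd (out of 4)
leaf color: Gg × Gg → 1 GG, 2 Gg, 1 gg → 3 G_ : 1 gg (out of 4)
Looking for: dwarf (dd) and green (G_)
P(dwarf) = 1/4, P(green) = 3/4
P(both) = 1/4 × 3/4 = 3/16
Expected count = 3/16 × 1360 = 255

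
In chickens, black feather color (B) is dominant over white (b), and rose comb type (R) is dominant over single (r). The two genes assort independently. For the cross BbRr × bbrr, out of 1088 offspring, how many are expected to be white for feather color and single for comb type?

Dihybrid cross BbRr × bbrr — consider each gene separately:
feather color: Bb × bb → 2 Bb, 2 bb → 2 B_ : 2 bb (out of 4)
comb type: Rr × rr → 2 Rr, 2 rr → 2 R_ : 2 rr (out of 4)
Looking for: white (bb) and single (rr)
P(white) = 2/4, P(single) = 2/4
P(both) = 2/4 × 2/4 = 4/16 = 1/4
Expected count = 1/4 × 1088 = 272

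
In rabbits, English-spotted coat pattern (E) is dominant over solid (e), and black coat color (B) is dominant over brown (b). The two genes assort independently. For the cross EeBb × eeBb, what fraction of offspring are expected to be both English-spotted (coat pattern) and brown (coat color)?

Dihybrid cross EeBb × eeBb — consider each gene separately:
coat pattern: Ee × ee → 2 Ee, 2 ee → 2 E_ : 2 ee (out of 4)
coat color: Bb × Bb → 1 BB, 2 Bb, 1 bb → 3 B_ : 1 bb (out of 4)
Looking for: English-spotted (E_) and brown (bb)
P(English-spotted) = 2/4, P(brown) = 1/4
P(both) = 2/4 × 1/4 = 2/16 = 1/8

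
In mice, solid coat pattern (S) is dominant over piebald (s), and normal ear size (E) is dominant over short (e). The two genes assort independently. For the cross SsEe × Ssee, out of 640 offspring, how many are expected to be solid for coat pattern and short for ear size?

Dihybrid cross SsEe × Ssee — consider each gene separately:
coat pattern: Ss × Ss → 1 SS, 2 Ss, 1 ss → 3 S_ : 1 ss (out of 4)
ear size: Ee × ee → 2 Ee, 2 ee → 2 E_ : 2 ee (out of 4)
Looking for: solid (S_) and short (ee)
P(solid) = 3/4, P(short) = 2/4
P(both) = 3/4 × 2/4 = 6/16 = 3/8
Expected count = 3/8 × 640 = 240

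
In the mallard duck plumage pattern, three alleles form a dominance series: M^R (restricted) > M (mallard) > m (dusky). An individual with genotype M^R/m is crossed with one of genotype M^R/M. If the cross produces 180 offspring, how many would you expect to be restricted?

Cross: M^R/m × M^R/M
Allele dominance: M^R > M > m
Offspring genotypes: 1 M^R/M^R, 1 M^R/M, 1 M^R/m, 1 M/m
Phenotype counts: 3 restricted, 1 mallard
restricted: 3 out of 4 → fraction 3/4
Expected count = 3/4 × 180 = 135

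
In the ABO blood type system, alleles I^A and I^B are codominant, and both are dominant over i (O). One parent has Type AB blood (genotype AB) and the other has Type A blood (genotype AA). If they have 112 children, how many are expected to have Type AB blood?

Cross: AB × AA
Possible offspring genotypes: 2 AA, 2 AB
Blood type counts: 2 Type A, 2 Type AB
Probability of Type AB: 2/4 = 1/2
Expected count = 1/2 × 112 = 56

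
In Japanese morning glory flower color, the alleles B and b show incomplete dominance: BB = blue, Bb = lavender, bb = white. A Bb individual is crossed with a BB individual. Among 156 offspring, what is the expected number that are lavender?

Punnett square for Bb × BB:
Offspring genotypes: 2 BB, 2 Bb
Phenotype counts: 2 blue, 2 lavender
lavender: 2 out of 4 → fraction 1/2
Expected count = 1/2 × 156 = 78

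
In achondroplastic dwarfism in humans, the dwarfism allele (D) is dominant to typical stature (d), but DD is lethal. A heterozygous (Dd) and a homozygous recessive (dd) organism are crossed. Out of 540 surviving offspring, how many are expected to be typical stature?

Cross: Dd × dd
Punnett square offspring (before lethality): 2 Dd, 2 dd
No DD offspring are produced in this cross.
typical stature: 2 out of 4 → fraction 1/2
Expected count = 1/2 × 540 = 270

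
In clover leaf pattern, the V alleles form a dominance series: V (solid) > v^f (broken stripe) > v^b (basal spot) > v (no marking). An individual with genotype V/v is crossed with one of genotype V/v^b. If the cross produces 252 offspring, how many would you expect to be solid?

Cross: V/v × V/v^b
Allele dominance: V > v^f > v^b > v
Offspring genotypes: 1 V/V, 1 V/v^b, 1 V/v, 1 v^b/v
Phenotype counts: 3 solid, 1 basal spot
solid: 3 out of 4 → fraction 3/4
Expected count = 3/4 × 252 = 189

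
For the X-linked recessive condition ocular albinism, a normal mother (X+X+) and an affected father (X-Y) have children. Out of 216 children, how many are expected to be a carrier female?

Cross: X+X+ × X-Y
Offspring: 2 X+X-, 2 X+Y
Probability of a carrier female: 2/4 = 1/2
Expected count = 1/2 × 216 = 108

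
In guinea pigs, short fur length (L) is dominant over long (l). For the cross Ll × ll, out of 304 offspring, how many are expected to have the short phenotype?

Punnett square for Ll × ll:
Offspring genotypes: 2 Ll, 2 ll
Total offspring: 4
Count with target: 2
Probability: 2/4 = 1/2
Expected count = 1/2 × 304 = 152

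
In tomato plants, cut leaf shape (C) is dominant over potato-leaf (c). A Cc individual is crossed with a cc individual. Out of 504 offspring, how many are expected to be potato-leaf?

Punnett square for Cc × cc:
Offspring genotypes: 2 Cc, 2 cc
cut: 2, potato-leaf: 2
potato-leaf: 2 out of 4 → fraction 1/2
Expected count = 1/2 × 504 = 252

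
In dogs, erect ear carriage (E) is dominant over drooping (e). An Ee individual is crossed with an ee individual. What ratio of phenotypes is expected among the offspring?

Punnett square for Ee × ee:
Offspring genotypes: 2 Ee, 2 ee
erect: 2, drooping: 2
Ratio: 1:1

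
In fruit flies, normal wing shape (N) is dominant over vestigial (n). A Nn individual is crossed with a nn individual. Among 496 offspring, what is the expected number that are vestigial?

Punnett square for Nn × nn:
Offspring genotypes: 2 Nn, 2 nn
normal: 2, vestigial: 2
vestigial: 2 out of 4 → fraction 1/2
Expected count = 1/2 × 496 = 248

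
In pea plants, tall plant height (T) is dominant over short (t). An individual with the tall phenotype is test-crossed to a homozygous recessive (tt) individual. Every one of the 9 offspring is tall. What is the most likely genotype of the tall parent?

Test cross: ? × tt
All offspring are tall.
If the unknown parent were heterozygous (Tt), about half of 9 offspring would be short; none are. The unknown parent is most likely homozygous dominant (TT).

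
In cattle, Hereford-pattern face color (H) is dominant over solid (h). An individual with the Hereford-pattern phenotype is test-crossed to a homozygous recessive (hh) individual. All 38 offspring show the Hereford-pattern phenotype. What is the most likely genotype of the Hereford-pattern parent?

Test cross: ? × hh
All offspring are Hereford-pattern.
If the unknown parent were heterozygous (Hh), about half of 38 offspring would be solid; none are. The unknown parent is most likely homozygous dominant (HH).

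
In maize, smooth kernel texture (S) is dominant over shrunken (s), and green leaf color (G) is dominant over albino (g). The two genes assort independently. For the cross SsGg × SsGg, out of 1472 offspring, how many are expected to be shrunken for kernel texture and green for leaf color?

Dihybrid cross SsGg × SsGg — consider each gene separately:
kernel texture: Ss × Ss → 1 SS, 2 Ss, 1 ss → 3 S_ : 1 ss (out of 4)
leaf color: Gg × Gg → 1 GG, 2 Gg, 1 gg → 3 G_ : 1 gg (out of 4)
Looking for: shrunken (ss) and green (G_)
P(shrunken) = 1/4, P(green) = 3/4
P(both) = 1/4 × 3/4 = 3/16
Expected count = 3/16 × 1472 = 276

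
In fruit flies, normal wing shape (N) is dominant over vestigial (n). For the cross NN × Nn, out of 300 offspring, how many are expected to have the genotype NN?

Punnett square for NN × Nn:
Offspring genotypes: 2 NN, 2 Nn
Total offspring: 4
Count with target: 2
Probability: 2/4 = 1/2
Expected count = 1/2 × 300 = 150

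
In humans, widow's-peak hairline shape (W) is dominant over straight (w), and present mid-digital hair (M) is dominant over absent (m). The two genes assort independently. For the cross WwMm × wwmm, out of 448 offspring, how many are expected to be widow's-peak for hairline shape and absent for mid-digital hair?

Dihybrid cross WwMm × wwmm — consider each gene separately:
hairline shape: Ww × ww → 2 Ww, 2 ww → 2 W_ : 2 ww (out of 4)
mid-digital hair: Mm × mm → 2 Mm, 2 mm → 2 M_ : 2 mm (out of 4)
Looking for: widow's-peak (W_) and absent (mm)
P(widow's-peak) = 2/4, P(absent) = 2/4
P(both) = 2/4 × 2/4 = 4/16 = 1/4
Expected count = 1/4 × 448 = 112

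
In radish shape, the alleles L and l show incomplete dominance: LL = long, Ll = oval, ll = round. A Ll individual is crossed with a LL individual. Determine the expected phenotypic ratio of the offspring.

Punnett square for Ll × LL:
Offspring genotypes: 2 LL, 2 Ll
Phenotype counts: 2 long, 2 oval
Ratio: 1 long : 1 oval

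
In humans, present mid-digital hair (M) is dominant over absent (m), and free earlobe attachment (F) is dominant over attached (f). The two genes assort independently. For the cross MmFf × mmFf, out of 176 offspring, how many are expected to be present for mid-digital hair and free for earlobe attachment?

Dihybrid cross MmFf × mmFf — consider each gene separately:
mid-digital hair: Mm × mm → 2 Mm, 2 mm → 2 M_ : 2 mm (out of 4)
earlobe attachment: Ff × Ff → 1 FF, 2 Ff, 1 ff → 3 F_ : 1 ff (out of 4)
Looking for: present (M_) and free (F_)
P(present) = 2/4, P(free) = 3/4
P(both) = 2/4 × 3/4 = 6/16 = 3/8
Expected count = 3/8 × 176 = 66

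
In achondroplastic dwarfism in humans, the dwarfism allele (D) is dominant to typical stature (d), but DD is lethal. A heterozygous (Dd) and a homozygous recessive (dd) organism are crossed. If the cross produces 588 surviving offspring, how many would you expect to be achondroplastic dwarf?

Cross: Dd × dd
Punnett square offspring (before lethality): 2 Dd, 2 dd
No DD offspring are produced in this cross.
achondroplastic dwarf: 2 out of 4 → fraction 1/2
Expected count = 1/2 × 588 = 294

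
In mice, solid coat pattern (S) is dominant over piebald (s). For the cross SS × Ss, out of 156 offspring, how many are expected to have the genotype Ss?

Punnett square for SS × Ss:
Offspring genotypes: 2 SS, 2 Ss
Total offspring: 4
Count with target: 2
Probability: 2/4 = 1/2
Expected count = 1/2 × 156 = 78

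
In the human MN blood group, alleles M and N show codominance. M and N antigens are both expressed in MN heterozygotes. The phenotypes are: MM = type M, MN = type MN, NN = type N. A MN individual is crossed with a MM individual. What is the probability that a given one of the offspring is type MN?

Punnett square for MN × MM:
Offspring genotypes: 2 MM, 2 MN
Phenotype counts: 2 type M, 2 type MN
type MN: 2 out of 4
Probability: 2/4 = 1/2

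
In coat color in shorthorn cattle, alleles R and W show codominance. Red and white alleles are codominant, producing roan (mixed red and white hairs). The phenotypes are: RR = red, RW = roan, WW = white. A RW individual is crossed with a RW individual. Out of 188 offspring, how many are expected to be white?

Punnett square for RW × RW:
Offspring genotypes: 1 RR, 2 RW, 1 WW
Phenotype counts: 1 red, 2 roan, 1 white
white: 1 out of 4 → fraction 1/4
Expected count = 1/4 × 188 = 47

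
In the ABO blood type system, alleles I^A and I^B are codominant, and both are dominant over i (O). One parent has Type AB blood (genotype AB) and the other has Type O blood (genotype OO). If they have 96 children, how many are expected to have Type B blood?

Cross: AB × OO
Possible offspring genotypes: 2 AO, 2 BO
Blood type counts: 2 Type A, 2 Type B
Probability of Type B: 2/4 = 1/2
Expected count = 1/2 × 96 = 48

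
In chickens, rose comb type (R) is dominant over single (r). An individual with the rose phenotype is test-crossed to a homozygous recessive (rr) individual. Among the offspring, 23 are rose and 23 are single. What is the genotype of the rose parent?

Test cross: ? × rr
Offspring: 23 rose, 23 single — approximately 1:1.
A 1:1 ratio in a test cross indicates the unknown parent is heterozygous (Rr).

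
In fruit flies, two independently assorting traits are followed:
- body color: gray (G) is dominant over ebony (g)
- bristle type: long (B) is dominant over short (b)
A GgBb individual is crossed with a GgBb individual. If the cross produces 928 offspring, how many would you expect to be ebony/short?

Dihybrid cross GgBb × GgBb — consider each gene separately:
body color: Gg × Gg → 1 GG, 2 Gg, 1 gg → 3 G_ : 1 gg (out of 4)
bristle type: Bb × Bb → 1 BB, 2 Bb, 1 bb → 3 B_ : 1 bb (out of 4)
Combine (counts out of 4 × 4 = 16): gray/long (G_B_) = 3×3 = 9; gray/short (G_bb) = 3×1 = 3; ebony/long (ggB_) = 1×3 = 3; ebony/short (ggbb) = 1×1 = 1
Phenotype counts (out of 16): 9 gray/long, 3 gray/short, 3 ebony/long, 1 ebony/short
ebony/short: 1 out of 16 → fraction 1/16
Expected count = 1/16 × 928 = 58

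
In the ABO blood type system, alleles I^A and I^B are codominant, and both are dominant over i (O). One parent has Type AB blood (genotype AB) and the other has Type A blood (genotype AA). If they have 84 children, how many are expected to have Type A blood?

Cross: AB × AA
Possible offspring genotypes: 2 AA, 2 AB
Blood type counts: 2 Type A, 2 Type AB
Probability of Type A: 2/4 = 1/2
Expected count = 1/2 × 84 = 42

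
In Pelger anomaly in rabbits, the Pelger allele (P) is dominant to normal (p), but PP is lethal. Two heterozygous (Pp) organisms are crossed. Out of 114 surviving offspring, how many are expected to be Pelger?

Cross: Pp × Pp
Punnett square offspring (before lethality): 1 PP, 2 Pp, 1 pp
The PP genotype is lethal (embryos die); surviving offspring: 2 Pp, 1 pp
Pelger: 2 out of 3 → fraction 2/3
Expected count = 2/3 × 114 = 76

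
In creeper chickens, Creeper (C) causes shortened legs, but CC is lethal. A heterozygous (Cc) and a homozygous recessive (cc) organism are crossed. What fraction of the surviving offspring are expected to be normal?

Cross: Cc × cc
Punnett square offspring (before lethality): 2 Cc, 2 cc
No CC offspring are produced in this cross.
normal: 2 out of 4
Probability: 2/4 = 1/2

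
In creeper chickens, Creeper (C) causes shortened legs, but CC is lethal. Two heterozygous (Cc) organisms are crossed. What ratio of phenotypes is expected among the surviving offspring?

Cross: Cc × Cc
Punnett square offspring (before lethality): 1 CC, 2 Cc, 1 cc
The CC genotype is lethal (embryos die); surviving offspring: 2 Cc, 1 cc
Ratio: 2 creeper : 1 normal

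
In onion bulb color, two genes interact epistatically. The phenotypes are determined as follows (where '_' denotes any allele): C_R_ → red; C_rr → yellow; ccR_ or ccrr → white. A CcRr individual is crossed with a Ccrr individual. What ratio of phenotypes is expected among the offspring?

Cross: CcRr × Ccrr — consider each gene separately:
C gene: Cc × Cc → 1 CC, 2 Cc, 1 cc → 3 C_ : 1 cc (out of 4)
R gene: Rr × rr → 2 Rr, 2 rr → 2 R_ : 2 rr (out of 4)
Genotype classes (out of 4 × 4 = 16): C_R_ = 3×2 = 6; C_rr = 3×2 = 6; ccR_ = 1×2 = 2; ccrr = 1×2 = 2
Apply the phenotype rules: C_R_ (6) → red; C_rr (6) → yellow; ccR_ (2) + ccrr (2) → white
Phenotype counts (out of 16): 6 red, 6 yellow, 4 white
Ratio: 3 red : 3 yellow : 2 white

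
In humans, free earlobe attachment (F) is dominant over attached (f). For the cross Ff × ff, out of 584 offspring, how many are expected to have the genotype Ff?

Punnett square for Ff × ff:
Offspring genotypes: 2 Ff, 2 ff
Total offspring: 4
Count with target: 2
Probability: 2/4 = 1/2
Expected count = 1/2 × 584 = 292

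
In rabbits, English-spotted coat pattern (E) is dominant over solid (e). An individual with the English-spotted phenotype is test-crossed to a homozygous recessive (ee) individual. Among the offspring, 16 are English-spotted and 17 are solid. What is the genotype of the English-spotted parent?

Test cross: ? × ee
Offspring: 16 English-spotted, 17 solid — approximately 1:1.
A 1:1 ratio in a test cross indicates the unknown parent is heterozygous (Ee).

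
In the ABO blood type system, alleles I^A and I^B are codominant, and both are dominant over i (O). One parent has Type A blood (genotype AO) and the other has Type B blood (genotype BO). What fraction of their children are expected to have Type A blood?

Cross: AO × BO
Possible offspring genotypes: 1 AB, 1 AO, 1 BO, 1 OO
Blood type counts: 1 Type AB, 1 Type A, 1 Type B, 1 Type O
Probability of Type A: 1/4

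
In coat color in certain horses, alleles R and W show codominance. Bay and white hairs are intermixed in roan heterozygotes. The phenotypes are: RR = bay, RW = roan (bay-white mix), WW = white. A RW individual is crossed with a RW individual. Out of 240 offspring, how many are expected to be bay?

Punnett square for RW × RW:
Offspring genotypes: 1 RR, 2 RW, 1 WW
Phenotype counts: 1 bay, 2 roan (bay-white mix), 1 white
bay: 1 out of 4 → fraction 1/4
Expected count = 1/4 × 240 = 60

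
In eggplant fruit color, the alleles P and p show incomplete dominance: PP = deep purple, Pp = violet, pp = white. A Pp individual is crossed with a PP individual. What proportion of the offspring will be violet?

Punnett square for Pp × PP:
Offspring genotypes: 2 PP, 2 Pp
Phenotype counts: 2 deep purple, 2 violet
violet: 2 out of 4
Probability: 2/4 = 1/2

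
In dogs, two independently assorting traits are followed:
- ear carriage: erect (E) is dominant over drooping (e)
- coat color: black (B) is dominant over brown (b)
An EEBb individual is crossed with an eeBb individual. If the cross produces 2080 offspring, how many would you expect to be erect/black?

Dihybrid cross EEBb × eeBb — consider each gene separately:
ear carriage: EE × ee → 4 Ee → 4 E_ (out of 4)
coat color: Bb × Bb → 1 BB, 2 Bb, 1 bb → 3 B_ : 1 bb (out of 4)
Combine (counts out of 4 × 4 = 16): erect/black (E_B_) = 4×3 = 12; erect/brown (E_bb) = 4×1 = 4
Phenotype counts (out of 16): 12 erect/black, 4 erect/brown
erect/black: 12 out of 16 → fraction 3/4
Expected count = 3/4 × 2080 = 1560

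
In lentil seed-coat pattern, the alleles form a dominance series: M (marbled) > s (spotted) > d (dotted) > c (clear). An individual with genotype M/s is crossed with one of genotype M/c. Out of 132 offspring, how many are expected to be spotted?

Cross: M/s × M/c
Allele dominance: M > s > d > c
Offspring genotypes: 1 M/M, 1 M/c, 1 M/s, 1 s/c
Phenotype counts: 3 marbled, 1 spotted
spotted: 1 out of 4 → fraction 1/4
Expected count = 1/4 × 132 = 33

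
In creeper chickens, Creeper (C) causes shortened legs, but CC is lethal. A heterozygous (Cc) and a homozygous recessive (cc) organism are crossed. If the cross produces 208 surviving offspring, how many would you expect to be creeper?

Cross: Cc × cc
Punnett square offspring (before lethality): 2 Cc, 2 cc
No CC offspring are produced in this cross.
creeper: 2 out of 4 → fraction 1/2
Expected count = 1/2 × 208 = 104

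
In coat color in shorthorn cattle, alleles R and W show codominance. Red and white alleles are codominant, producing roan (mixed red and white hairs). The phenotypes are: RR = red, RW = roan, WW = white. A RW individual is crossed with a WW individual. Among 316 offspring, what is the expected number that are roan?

Punnett square for RW × WW:
Offspring genotypes: 2 RW, 2 WW
Phenotype counts: 2 roan, 2 white
roan: 2 out of 4 → fraction 1/2
Expected count = 1/2 × 316 = 158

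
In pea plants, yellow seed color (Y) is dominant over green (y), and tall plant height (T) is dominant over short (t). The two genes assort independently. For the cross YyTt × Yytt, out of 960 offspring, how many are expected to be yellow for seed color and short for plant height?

Dihybrid cross YyTt × Yytt — consider each gene separately:
seed color: Yy × Yy → 1 YY, 2 Yy, 1 yy → 3 Y_ : 1 yy (out of 4)
plant height: Tt × tt → 2 Tt, 2 tt → 2 T_ : 2 tt (out of 4)
Looking for: yellow (Y_) and short (tt)
P(yellow) = 3/4, P(short) = 2/4
P(both) = 3/4 × 2/4 = 6/16 = 3/8
Expected count = 3/8 × 960 = 360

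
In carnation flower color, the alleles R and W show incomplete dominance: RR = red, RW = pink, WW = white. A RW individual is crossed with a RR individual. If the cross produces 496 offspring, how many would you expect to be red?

Punnett square for RW × RR:
Offspring genotypes: 2 RR, 2 RW
Phenotype counts: 2 red, 2 pink
red: 2 out of 4 → fraction 1/2
Expected count = 1/2 × 496 = 248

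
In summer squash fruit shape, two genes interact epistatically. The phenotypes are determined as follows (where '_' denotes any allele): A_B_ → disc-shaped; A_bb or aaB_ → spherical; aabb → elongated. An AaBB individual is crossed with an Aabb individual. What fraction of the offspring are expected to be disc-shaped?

Cross: AaBB × Aabb — consider each gene separately:
A gene: Aa × Aa → 1 AA, 2 Aa, 1 aa → 3 A_ : 1 aa (out of 4)
B gene: BB × bb → 4 Bb → 4 B_ (out of 4)
Genotype classes (out of 4 × 4 = 16): A_B_ = 3×4 = 12; aaB_ = 1×4 = 4
Apply the phenotype rules: A_B_ (12) → disc-shaped; aaB_ (4) → spherical
Phenotype counts (out of 16): 12 disc-shaped, 4 spherical
disc-shaped: 12 out of 16
Probability: 12/16 = 3/4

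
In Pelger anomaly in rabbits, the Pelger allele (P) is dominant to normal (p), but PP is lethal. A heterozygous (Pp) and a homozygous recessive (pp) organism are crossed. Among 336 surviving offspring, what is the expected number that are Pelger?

Cross: Pp × pp
Punnett square offspring (before lethality): 2 Pp, 2 pp
No PP offspring are produced in this cross.
Pelger: 2 out of 4 → fraction 1/2
Expected count = 1/2 × 336 = 168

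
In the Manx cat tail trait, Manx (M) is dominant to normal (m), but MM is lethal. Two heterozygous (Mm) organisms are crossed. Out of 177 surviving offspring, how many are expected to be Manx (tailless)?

Cross: Mm × Mm
Punnett square offspring (before lethality): 1 MM, 2 Mm, 1 mm
The MM genotype is lethal (embryos die); surviving offspring: 2 Mm, 1 mm
Manx (tailless): 2 out of 3 → fraction 2/3
Expected count = 2/3 × 177 = 118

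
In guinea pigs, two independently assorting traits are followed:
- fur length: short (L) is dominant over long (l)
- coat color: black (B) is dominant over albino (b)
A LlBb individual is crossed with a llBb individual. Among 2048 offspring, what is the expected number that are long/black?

Dihybrid cross LlBb × llBb — consider each gene separately:
fur length: Ll × ll → 2 Ll, 2 ll → 2 L_ : 2 ll (out of 4)
coat color: Bb × Bb → 1 BB, 2 Bb, 1 bb → 3 B_ : 1 bb (out of 4)
Combine (counts out of 4 × 4 = 16): short/black (L_B_) = 2×3 = 6; short/albino (L_bb) = 2×1 = 2; long/black (llB_) = 2×3 = 6; long/albino (llbb) = 2×1 = 2
Phenotype counts (out of 16): 6 short/black, 2 short/albino, 6 long/black, 2 long/albino
long/black: 6 out of 16 → fraction 3/8
Expected count = 3/8 × 2048 = 768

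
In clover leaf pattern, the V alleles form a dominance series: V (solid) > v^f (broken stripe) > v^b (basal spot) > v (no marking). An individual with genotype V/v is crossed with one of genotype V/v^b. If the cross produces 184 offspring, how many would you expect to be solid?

Cross: V/v × V/v^b
Allele dominance: V > v^f > v^b > v
Offspring genotypes: 1 V/V, 1 V/v^b, 1 V/v, 1 v^b/v
Phenotype counts: 3 solid, 1 basal spot
solid: 3 out of 4 → fraction 3/4
Expected count = 3/4 × 184 = 138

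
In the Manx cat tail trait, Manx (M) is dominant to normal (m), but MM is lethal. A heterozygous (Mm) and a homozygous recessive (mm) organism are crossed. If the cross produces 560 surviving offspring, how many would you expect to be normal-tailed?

Cross: Mm × mm
Punnett square offspring (before lethality): 2 Mm, 2 mm
No MM offspring are produced in this cross.
normal-tailed: 2 out of 4 → fraction 1/2
Expected count = 1/2 × 560 = 280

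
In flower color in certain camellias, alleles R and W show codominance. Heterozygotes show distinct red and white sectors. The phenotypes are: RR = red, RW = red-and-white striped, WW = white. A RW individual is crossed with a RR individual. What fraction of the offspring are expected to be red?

Punnett square for RW × RR:
Offspring genotypes: 2 RR, 2 RW
Phenotype counts: 2 red, 2 red-and-white striped
red: 2 out of 4
Probability: 2/4 = 1/2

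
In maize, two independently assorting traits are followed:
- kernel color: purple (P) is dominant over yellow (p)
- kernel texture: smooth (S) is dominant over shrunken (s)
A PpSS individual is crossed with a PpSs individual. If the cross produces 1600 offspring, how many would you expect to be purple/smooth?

Dihybrid cross PpSS × PpSs — consider each gene separately:
kernel color: Pp × Pp → 1 PP, 2 Pp, 1 pp → 3 P_ : 1 pp (out of 4)
kernel texture: SS × Ss → 2 SS, 2 Ss → 4 S_ (out of 4)
Combine (counts out of 4 × 4 = 16): purple/smooth (P_S_) = 3×4 = 12; yellow/smooth (ppS_) = 1×4 = 4
Phenotype counts (out of 16): 12 purple/smooth, 4 yellow/smooth
purple/smooth: 12 out of 16 → fraction 3/4
Expected count = 3/4 × 1600 = 1200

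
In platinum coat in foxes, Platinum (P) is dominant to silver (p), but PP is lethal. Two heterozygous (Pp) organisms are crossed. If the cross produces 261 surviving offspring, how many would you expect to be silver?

Cross: Pp × Pp
Punnett square offspring (before lethality): 1 PP, 2 Pp, 1 pp
The PP genotype is lethal (embryos die); surviving offspring: 2 Pp, 1 pp
silver: 1 out of 3 → fraction 1/3
Expected count = 1/3 × 261 = 87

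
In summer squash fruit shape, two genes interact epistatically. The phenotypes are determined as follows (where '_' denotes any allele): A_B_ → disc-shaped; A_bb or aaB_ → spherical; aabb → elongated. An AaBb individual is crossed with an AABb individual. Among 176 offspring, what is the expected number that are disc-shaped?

Cross: AaBb × AABb — consider each gene separately:
A gene: Aa × AA → 2 AA, 2 Aa → 4 A_ (out of 4)
B gene: Bb × Bb → 1 BB, 2 Bb, 1 bb → 3 B_ : 1 bb (out of 4)
Genotype classes (out of 4 × 4 = 16): A_B_ = 4×3 = 12; A_bb = 4×1 = 4
Apply the phenotype rules: A_B_ (12) → disc-shaped; A_bb (4) → spherical
Phenotype counts (out of 16): 12 disc-shaped, 4 spherical
disc-shaped: 12 out of 16 → fraction 3/4
Expected count = 3/4 × 176 = 132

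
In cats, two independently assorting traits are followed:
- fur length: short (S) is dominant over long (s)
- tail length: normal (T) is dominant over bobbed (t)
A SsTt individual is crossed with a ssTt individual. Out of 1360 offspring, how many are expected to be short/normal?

Dihybrid cross SsTt × ssTt — consider each gene separately:
fur length: Ss × ss → 2 Ss, 2 ss → 2 S_ : 2 ss (out of 4)
tail length: Tt × Tt → 1 TT, 2 Tt, 1 tt → 3 T_ : 1 tt (out of 4)
Combine (counts out of 4 × 4 = 16): short/normal (S_T_) = 2×3 = 6; short/bobbed (S_tt) = 2×1 = 2; long/normal (ssT_) = 2×3 = 6; long/bobbed (sstt) = 2×1 = 2
Phenotype counts (out of 16): 6 short/normal, 2 short/bobbed, 6 long/normal, 2 long/bobbed
short/normal: 6 out of 16 → fraction 3/8
Expected count = 3/8 × 1360 = 510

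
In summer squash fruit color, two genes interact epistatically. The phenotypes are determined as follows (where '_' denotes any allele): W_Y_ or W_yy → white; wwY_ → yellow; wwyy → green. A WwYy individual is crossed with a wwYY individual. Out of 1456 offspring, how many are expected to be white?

Cross: WwYy × wwYY — consider each gene separately:
W gene: Ww × ww → 2 Ww, 2 ww → 2 W_ : 2 ww (out of 4)
Y gene: Yy × YY → 2 YY, 2 Yy → 4 Y_ (out of 4)
Genotype classes (out of 4 × 4 = 16): W_Y_ = 2×4 = 8; wwY_ = 2×4 = 8
Apply the phenotype rules: W_Y_ (8) → white; wwY_ (8) → yellow
Phenotype counts (out of 16): 8 white, 8 yellow
white: 8 out of 16 → fraction 1/2
Expected count = 1/2 × 1456 = 728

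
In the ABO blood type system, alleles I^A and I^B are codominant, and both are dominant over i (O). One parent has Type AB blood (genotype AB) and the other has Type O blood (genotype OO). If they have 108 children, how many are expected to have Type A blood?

Cross: AB × OO
Possible offspring genotypes: 2 AO, 2 BO
Blood type counts: 2 Type A, 2 Type B
Probability of Type A: 2/4 = 1/2
Expected count = 1/2 × 108 = 54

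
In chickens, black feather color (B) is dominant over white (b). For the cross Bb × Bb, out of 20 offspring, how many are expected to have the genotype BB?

Punnett square for Bb × Bb:
Offspring genotypes: 1 BB, 2 Bb, 1 bb
Total offspring: 4
Count with target: 1
Probability: 1/4
Expected count = 1/4 × 20 = 5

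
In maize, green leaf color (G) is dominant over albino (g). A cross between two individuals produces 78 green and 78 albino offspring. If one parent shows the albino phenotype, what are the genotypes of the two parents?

Observed offspring: 78 green, 78 albino
The observed ratio simplifies to 1:1. One parent shows albino, so its genotype must be gg. A 1:1 offspring split requires the other parent to be heterozygous (Gg).
Parent genotypes: gg × Gg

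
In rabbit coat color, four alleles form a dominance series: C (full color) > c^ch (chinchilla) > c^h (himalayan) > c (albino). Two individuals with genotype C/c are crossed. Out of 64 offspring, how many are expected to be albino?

Cross: C/c × C/c
Allele dominance: C > c^ch > c^h > c
Offspring genotypes: 1 C/C, 2 C/c, 1 c/c
Phenotype counts: 3 full color, 1 albino
albino: 1 out of 4 → fraction 1/4
Expected count = 1/4 × 64 = 16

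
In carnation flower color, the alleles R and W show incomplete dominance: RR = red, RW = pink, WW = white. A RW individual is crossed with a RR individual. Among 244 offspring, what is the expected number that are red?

Punnett square for RW × RR:
Offspring genotypes: 2 RR, 2 RW
Phenotype counts: 2 red, 2 pink
red: 2 out of 4 → fraction 1/2
Expected count = 1/2 × 244 = 122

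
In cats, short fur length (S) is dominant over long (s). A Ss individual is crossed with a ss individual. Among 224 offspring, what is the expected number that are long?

Punnett square for Ss × ss:
Offspring genotypes: 2 Ss, 2 ss
short: 2, long: 2
long: 2 out of 4 → fraction 1/2
Expected count = 1/2 × 224 = 112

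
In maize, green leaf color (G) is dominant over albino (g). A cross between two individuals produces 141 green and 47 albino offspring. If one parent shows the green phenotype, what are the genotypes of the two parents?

Observed offspring: 141 green, 47 albino
The observed ratio simplifies to 3:1. Albino (gg) offspring appear, so each parent must contribute one g allele. The parent stated to show green carries G, so it is Gg. The other parent is then either Gg or gg: Gg × gg would give a 1:1 split, whereas Gg × Gg gives 3:1 — matching the data. So both parents are heterozygous (Gg × Gg).
Parent genotypes: Gg × Gg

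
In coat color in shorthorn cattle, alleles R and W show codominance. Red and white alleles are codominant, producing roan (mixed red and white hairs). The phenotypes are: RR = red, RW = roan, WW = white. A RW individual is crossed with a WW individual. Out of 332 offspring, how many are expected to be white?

Punnett square for RW × WW:
Offspring genotypes: 2 RW, 2 WW
Phenotype counts: 2 roan, 2 white
white: 2 out of 4 → fraction 1/2
Expected count = 1/2 × 332 = 166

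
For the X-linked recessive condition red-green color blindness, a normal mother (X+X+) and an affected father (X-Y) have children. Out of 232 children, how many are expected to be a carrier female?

Cross: X+X+ × X-Y
Offspring: 2 X+X-, 2 X+Y
Probability of a carrier female: 2/4 = 1/2
Expected count = 1/2 × 232 = 116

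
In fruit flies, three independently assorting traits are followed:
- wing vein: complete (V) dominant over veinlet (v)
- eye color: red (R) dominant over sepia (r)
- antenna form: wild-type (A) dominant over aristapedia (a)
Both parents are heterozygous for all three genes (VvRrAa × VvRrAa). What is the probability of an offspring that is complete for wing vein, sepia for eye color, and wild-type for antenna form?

Trihybrid cross: VvRrAa × VvRrAa
Each trait segregates independently with a 3:1 phenotypic ratio, so each gene contributes 3/4 (dominant) or 1/4 (recessive).
Target: complete (wing vein), sepia (eye color), wild-type (antenna form)
Probability = product of independent per-trait probabilities
= 3/4 × 1/4 × 3/4 = 9/64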